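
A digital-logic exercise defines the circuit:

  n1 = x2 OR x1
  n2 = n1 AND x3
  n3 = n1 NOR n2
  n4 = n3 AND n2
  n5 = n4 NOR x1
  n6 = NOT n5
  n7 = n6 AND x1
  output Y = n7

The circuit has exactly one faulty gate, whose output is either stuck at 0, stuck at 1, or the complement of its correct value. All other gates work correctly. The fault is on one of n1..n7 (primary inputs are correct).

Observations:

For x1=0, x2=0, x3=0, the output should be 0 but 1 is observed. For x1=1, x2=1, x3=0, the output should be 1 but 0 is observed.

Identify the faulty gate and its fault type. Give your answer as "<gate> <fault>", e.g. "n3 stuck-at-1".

n7 inverted output

Fault-free values for test 1 (x1=0, x2=0, x3=0): n1=0, n2=0, n3=1, n4=0, n5=1, n6=0, n7=0, giving Y=0. Observed 1.
Test 1: faults giving observed 1 are {n7 stuck-at-1, n7 inverted output}.
Test 2 (x1=1, x2=1, x3=0): fault-free n1=1, n2=0, n3=0, n4=0, n5=0, n6=1, n7=1 → 1; observed 0. Eliminates n7 stuck-at-1.
Only n7 inverted output is consistent with every test.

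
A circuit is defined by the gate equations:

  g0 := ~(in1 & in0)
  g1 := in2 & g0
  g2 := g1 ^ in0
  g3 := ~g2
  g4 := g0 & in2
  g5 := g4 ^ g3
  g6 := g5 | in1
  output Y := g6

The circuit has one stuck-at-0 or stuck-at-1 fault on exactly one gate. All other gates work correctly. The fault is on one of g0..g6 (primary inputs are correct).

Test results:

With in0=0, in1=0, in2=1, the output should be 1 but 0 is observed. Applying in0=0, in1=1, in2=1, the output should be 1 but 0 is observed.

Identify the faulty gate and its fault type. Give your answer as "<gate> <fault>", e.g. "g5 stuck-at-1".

Fault-free values for test 1 (in0=0, in1=0, in2=1): g0=1, g1=1, g2=1, g3=0, g4=1, g5=1, g6=1, giving Y=1. Observed 0.
Test 1: faults giving observed 0 are {g1 stuck-at-0, g2 stuck-at-0, g3 stuck-at-1, g4 stuck-at-0, g5 stuck-at-0, g6 stuck-at-0}.
Test 2 (in0=0, in1=1, in2=1): fault-free g0=1, g1=1, g2=1, g3=0, g4=1, g5=1, g6=1 → 1; observed 0. Eliminates g1 stuck-at-0, g2 stuck-at-0, g3 stuck-at-1, g4 stuck-at-0, g5 stuck-at-0.
Only g6 stuck-at-0 is consistent with every test.

g6 stuck-at-0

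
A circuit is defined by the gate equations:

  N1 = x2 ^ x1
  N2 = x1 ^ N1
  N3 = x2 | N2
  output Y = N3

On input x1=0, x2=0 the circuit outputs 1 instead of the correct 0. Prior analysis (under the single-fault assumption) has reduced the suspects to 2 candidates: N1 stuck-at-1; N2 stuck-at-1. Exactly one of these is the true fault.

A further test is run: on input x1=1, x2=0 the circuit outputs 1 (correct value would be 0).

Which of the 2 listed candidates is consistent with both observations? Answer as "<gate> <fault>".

N2 stuck-at-1

Evaluate each candidate on input x1=1, x2=0:
  N1 stuck-at-1: N1=1 [stuck-at-1], N2=0, N3=0 → 0 — eliminated
  N2 stuck-at-1: N1=1, N2=1 [stuck-at-1], N3=1 → 1 — matches
Only N2 stuck-at-1 reproduces the observed 1.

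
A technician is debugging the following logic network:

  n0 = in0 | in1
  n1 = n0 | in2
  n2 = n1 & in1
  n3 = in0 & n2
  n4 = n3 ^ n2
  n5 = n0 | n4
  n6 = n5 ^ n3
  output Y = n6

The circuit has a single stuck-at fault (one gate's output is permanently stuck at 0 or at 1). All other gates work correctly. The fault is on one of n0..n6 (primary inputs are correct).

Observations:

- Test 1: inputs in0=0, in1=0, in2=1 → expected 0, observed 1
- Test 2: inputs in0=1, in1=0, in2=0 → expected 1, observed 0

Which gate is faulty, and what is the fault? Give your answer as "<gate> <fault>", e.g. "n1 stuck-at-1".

n2 stuck-at-1

Fault-free values for test 1 (in0=0, in1=0, in2=1): n0=0, n1=1, n2=0, n3=0, n4=0, n5=0, n6=0, giving Y=0. Observed 1.
Test 1: faults giving observed 1 are {n0 stuck-at-1, n2 stuck-at-1, n4 stuck-at-1, n5 stuck-at-1, n6 stuck-at-1}.
Test 2 (in0=1, in1=0, in2=0): fault-free n0=1, n1=1, n2=0, n3=0, n4=0, n5=1, n6=1 → 1; observed 0. Eliminates n0 stuck-at-1, n4 stuck-at-1, n5 stuck-at-1, n6 stuck-at-1.
Only n2 stuck-at-1 is consistent with every test.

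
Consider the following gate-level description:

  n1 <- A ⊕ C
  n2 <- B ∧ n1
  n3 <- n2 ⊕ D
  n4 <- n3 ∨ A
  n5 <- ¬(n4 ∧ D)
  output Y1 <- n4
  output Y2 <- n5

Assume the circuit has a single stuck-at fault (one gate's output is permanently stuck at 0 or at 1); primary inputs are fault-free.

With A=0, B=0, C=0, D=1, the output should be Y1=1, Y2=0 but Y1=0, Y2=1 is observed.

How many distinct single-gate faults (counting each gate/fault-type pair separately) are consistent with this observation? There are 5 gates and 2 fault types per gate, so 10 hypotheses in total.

Fault-free: n1=0, n2=0, n3=1, n4=1, n5=0 → Y1=1, Y2=0. Observed Y1=0, Y2=1.
  n1 stuck-at-0: output Y1=1, Y2=0 ✗
  n1 stuck-at-1: output Y1=1, Y2=0 ✗
  n2 stuck-at-0: output Y1=1, Y2=0 ✗
  n2 stuck-at-1: output Y1=0, Y2=1 ✓
  n3 stuck-at-0: output Y1=0, Y2=1 ✓
  n3 stuck-at-1: output Y1=1, Y2=0 ✗
  n4 stuck-at-0: output Y1=0, Y2=1 ✓
  n4 stuck-at-1: output Y1=1, Y2=0 ✗
  n5 stuck-at-0: output Y1=1, Y2=0 ✗
  n5 stuck-at-1: output Y1=1, Y2=1 ✗
Consistent faults: {n2 stuck-at-1, n3 stuck-at-0, n4 stuck-at-0} — 3 in all.

3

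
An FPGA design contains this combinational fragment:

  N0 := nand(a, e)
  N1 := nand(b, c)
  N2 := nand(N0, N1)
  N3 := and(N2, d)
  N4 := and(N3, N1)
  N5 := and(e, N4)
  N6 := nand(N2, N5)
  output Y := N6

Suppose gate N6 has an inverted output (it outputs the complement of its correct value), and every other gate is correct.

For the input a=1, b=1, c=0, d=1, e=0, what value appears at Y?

Propagate with N6 forced: N0=1, N1=1, N2=0, N3=0, N4=0, N5=0, N6=0 [inverted output].
So Y = 0. (Without the fault it would be 1.)

0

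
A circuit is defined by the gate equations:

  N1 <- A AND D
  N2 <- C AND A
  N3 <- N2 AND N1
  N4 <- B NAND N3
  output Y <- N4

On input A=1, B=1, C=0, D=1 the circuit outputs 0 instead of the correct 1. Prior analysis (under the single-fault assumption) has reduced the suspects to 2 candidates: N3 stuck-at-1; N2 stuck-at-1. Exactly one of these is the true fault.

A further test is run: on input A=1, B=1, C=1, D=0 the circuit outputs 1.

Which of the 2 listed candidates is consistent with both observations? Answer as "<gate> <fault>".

N2 stuck-at-1

Evaluate each candidate on input A=1, B=1, C=1, D=0:
  N3 stuck-at-1: N1=0, N2=1, N3=1 [stuck-at-1], N4=0 → 0 — eliminated
  N2 stuck-at-1: N1=0, N2=1 [stuck-at-1], N3=0, N4=1 → 1 — matches
Only N2 stuck-at-1 reproduces the observed 1.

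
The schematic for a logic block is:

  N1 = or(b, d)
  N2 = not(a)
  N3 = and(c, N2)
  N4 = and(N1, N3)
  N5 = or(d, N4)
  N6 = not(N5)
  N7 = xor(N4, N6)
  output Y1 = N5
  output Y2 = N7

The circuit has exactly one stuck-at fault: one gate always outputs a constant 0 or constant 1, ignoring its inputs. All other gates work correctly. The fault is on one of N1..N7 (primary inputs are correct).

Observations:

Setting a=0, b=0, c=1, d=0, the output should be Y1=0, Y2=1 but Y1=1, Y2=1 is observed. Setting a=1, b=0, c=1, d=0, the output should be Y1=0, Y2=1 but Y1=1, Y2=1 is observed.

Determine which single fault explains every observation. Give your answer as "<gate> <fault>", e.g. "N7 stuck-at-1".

Fault-free values for test 1 (a=0, b=0, c=1, d=0): N1=0, N2=1, N3=1, N4=0, N5=0, N6=1, N7=1, giving Y1=0, Y2=1. Observed Y1=1, Y2=1.
Test 1: faults giving observed Y1=1, Y2=1 are {N1 stuck-at-1, N4 stuck-at-1}.
Test 2 (a=1, b=0, c=1, d=0): fault-free N1=0, N2=0, N3=0, N4=0, N5=0, N6=1, N7=1 → Y1=0, Y2=1; observed Y1=1, Y2=1. Eliminates N1 stuck-at-1.
Only N4 stuck-at-1 is consistent with every test.

N4 stuck-at-1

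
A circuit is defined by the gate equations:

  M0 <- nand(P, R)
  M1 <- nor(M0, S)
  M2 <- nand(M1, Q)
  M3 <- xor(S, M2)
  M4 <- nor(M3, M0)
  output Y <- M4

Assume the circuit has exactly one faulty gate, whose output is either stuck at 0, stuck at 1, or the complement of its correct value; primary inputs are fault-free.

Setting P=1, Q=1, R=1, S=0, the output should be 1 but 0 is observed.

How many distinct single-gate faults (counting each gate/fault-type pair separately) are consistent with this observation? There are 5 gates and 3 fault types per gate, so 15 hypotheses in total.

10

Fault-free: M0=0, M1=1, M2=0, M3=0, M4=1 → 1. Observed 0.
  M0: stuck-at-1, inverted output ✓; others ✗
  M1: stuck-at-0, inverted output ✓; others ✗
  M2: stuck-at-1, inverted output ✓; others ✗
  M3: stuck-at-1, inverted output ✓; others ✗
  M4: stuck-at-0, inverted output ✓; others ✗
Consistent faults: {M0 stuck-at-1, M0 inverted output, M1 stuck-at-0, M1 inverted output, M2 stuck-at-1, M2 inverted output, M3 stuck-at-1, M3 inverted output, M4 stuck-at-0, M4 inverted output} — 10 in all.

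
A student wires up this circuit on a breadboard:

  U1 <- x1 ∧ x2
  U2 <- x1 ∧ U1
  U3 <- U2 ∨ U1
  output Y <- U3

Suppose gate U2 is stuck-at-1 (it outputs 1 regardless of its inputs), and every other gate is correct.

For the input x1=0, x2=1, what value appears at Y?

Propagate with U2 forced: U1=0, U2=1 [stuck-at-1], U3=1.
So Y = 1. (Without the fault it would be 0.)

1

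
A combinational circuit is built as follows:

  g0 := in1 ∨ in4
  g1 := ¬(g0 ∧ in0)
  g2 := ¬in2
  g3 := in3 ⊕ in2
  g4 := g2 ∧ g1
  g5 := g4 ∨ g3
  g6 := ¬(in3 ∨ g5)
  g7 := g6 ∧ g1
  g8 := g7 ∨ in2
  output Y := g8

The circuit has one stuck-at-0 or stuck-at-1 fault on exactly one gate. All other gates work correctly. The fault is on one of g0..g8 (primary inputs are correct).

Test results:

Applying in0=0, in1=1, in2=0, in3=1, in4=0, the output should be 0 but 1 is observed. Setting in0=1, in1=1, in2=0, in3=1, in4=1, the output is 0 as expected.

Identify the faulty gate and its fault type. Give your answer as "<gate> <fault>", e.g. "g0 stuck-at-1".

g6 stuck-at-1

Fault-free values for test 1 (in0=0, in1=1, in2=0, in3=1, in4=0): g0=1, g1=1, g2=1, g3=1, g4=1, g5=1, g6=0, g7=0, g8=0, giving Y=0. Observed 1.
Test 1: faults giving observed 1 are {g6 stuck-at-1, g7 stuck-at-1, g8 stuck-at-1}.
Test 2 (in0=1, in1=1, in2=0, in3=1, in4=1): fault-free g0=1, g1=0, g2=1, g3=1, g4=0, g5=1, g6=0, g7=0, g8=0 → 0; observed 0. Eliminates g7 stuck-at-1, g8 stuck-at-1.
Only g6 stuck-at-1 is consistent with every test.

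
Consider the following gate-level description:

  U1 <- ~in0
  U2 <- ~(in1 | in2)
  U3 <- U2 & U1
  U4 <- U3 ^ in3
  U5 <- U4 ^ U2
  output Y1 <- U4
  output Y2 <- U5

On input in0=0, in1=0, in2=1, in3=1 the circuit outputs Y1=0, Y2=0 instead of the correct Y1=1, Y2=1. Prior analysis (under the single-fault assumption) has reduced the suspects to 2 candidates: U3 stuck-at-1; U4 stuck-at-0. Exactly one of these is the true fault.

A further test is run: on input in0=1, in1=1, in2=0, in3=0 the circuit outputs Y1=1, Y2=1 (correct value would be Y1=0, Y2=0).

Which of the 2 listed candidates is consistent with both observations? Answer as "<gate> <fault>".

U3 stuck-at-1

Evaluate each candidate on input in0=1, in1=1, in2=0, in3=0:
  U3 stuck-at-1: U1=0, U2=0, U3=1 [stuck-at-1], U4=1, U5=1 → Y1=1, Y2=1 — matches
  U4 stuck-at-0: U1=0, U2=0, U3=0, U4=0 [stuck-at-0], U5=0 → Y1=0, Y2=0 — eliminated
Only U3 stuck-at-1 reproduces the observed Y1=1, Y2=1.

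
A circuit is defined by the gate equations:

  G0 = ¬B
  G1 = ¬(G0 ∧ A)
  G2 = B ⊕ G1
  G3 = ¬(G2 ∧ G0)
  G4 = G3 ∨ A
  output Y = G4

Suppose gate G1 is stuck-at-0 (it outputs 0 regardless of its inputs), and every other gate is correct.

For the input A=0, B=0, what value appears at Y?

1

Propagate with G1 forced: G0=1, G1=0 [stuck-at-0], G2=0, G3=1, G4=1.
So Y = 1. (Without the fault it would be 0.)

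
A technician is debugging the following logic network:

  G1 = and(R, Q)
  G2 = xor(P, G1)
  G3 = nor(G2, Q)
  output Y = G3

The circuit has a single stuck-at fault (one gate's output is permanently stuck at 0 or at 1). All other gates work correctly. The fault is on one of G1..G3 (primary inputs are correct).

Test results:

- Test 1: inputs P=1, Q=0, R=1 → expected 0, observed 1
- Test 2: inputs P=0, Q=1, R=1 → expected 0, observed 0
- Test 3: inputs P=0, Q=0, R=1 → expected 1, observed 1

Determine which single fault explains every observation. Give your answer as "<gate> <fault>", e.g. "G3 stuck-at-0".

G2 stuck-at-0

Fault-free values for test 1 (P=1, Q=0, R=1): G1=0, G2=1, G3=0, giving Y=0. Observed 1.
Test 1: faults giving observed 1 are {G1 stuck-at-1, G2 stuck-at-0, G3 stuck-at-1}.
Test 2 (P=0, Q=1, R=1): fault-free G1=1, G2=1, G3=0 → 0; observed 0. Eliminates G3 stuck-at-1.
Test 3 (P=0, Q=0, R=1): fault-free G1=0, G2=0, G3=1 → 1; observed 1. Eliminates G1 stuck-at-1.
Only G2 stuck-at-0 is consistent with every test.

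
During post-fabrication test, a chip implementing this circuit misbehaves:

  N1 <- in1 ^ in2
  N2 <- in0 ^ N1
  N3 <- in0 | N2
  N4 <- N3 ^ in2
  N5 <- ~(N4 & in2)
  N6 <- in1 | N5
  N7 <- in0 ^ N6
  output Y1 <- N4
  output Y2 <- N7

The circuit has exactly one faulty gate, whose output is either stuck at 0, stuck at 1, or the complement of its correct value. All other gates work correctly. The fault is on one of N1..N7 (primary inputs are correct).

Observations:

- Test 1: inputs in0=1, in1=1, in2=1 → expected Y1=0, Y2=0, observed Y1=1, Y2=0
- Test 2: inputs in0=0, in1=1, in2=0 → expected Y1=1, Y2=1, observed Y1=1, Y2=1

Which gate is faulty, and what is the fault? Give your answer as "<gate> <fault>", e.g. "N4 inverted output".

Fault-free values for test 1 (in0=1, in1=1, in2=1): N1=0, N2=1, N3=1, N4=0, N5=1, N6=1, N7=0, giving Y1=0, Y2=0. Observed Y1=1, Y2=0.
Test 1: faults giving observed Y1=1, Y2=0 are {N3 stuck-at-0, N3 inverted output, N4 stuck-at-1, N4 inverted output}.
Test 2 (in0=0, in1=1, in2=0): fault-free N1=1, N2=1, N3=1, N4=1, N5=1, N6=1, N7=1 → Y1=1, Y2=1; observed Y1=1, Y2=1. Eliminates N3 stuck-at-0, N3 inverted output, N4 inverted output.
Only N4 stuck-at-1 is consistent with every test.

N4 stuck-at-1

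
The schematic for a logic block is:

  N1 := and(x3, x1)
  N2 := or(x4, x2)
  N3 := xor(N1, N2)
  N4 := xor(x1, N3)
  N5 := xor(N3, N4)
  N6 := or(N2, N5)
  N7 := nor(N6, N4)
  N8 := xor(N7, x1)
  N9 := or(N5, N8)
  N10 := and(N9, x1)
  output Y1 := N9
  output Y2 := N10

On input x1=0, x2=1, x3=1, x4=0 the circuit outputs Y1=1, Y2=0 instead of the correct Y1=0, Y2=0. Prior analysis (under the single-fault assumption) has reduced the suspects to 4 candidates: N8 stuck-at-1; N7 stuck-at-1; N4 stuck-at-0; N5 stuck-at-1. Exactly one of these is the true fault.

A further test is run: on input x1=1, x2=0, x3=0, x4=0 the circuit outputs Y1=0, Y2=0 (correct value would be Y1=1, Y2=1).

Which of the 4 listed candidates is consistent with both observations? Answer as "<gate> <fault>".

N4 stuck-at-0

Evaluate each candidate on input x1=1, x2=0, x3=0, x4=0:
  N8 stuck-at-1: N1=0, N2=0, N3=0, N4=1, N5=1, N6=1, N7=0, N8=1 [stuck-at-1], N9=1, N10=1 → Y1=1, Y2=1 — eliminated
  N7 stuck-at-1: N1=0, N2=0, N3=0, N4=1, N5=1, N6=1, N7=1 [stuck-at-1], N8=0, N9=1, N10=1 → Y1=1, Y2=1 — eliminated
  N4 stuck-at-0: N1=0, N2=0, N3=0, N4=0 [stuck-at-0], N5=0, N6=0, N7=1, N8=0, N9=0, N10=0 → Y1=0, Y2=0 — matches
  N5 stuck-at-1: N1=0, N2=0, N3=0, N4=1, N5=1 [stuck-at-1], N6=1, N7=0, N8=1, N9=1, N10=1 → Y1=1, Y2=1 — eliminated
Only N4 stuck-at-0 reproduces the observed Y1=0, Y2=0.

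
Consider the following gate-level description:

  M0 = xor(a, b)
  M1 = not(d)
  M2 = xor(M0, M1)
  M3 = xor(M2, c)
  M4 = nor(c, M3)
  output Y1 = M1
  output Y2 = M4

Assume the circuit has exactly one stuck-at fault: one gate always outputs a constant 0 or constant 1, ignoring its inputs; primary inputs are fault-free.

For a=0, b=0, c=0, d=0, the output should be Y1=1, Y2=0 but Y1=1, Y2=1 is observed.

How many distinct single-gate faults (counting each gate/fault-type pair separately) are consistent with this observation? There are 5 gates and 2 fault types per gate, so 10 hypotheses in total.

4

Fault-free: M0=0, M1=1, M2=1, M3=1, M4=0 → Y1=1, Y2=0. Observed Y1=1, Y2=1.
  M0 stuck-at-0: output Y1=1, Y2=0 ✗
  M0 stuck-at-1: output Y1=1, Y2=1 ✓
  M1 stuck-at-0: output Y1=0, Y2=1 ✗
  M1 stuck-at-1: output Y1=1, Y2=0 ✗
  M2 stuck-at-0: output Y1=1, Y2=1 ✓
  M2 stuck-at-1: output Y1=1, Y2=0 ✗
  M3 stuck-at-0: output Y1=1, Y2=1 ✓
  M3 stuck-at-1: output Y1=1, Y2=0 ✗
  M4 stuck-at-0: output Y1=1, Y2=0 ✗
  M4 stuck-at-1: output Y1=1, Y2=1 ✓
Consistent faults: {M0 stuck-at-1, M2 stuck-at-0, M3 stuck-at-0, M4 stuck-at-1} — 4 in all.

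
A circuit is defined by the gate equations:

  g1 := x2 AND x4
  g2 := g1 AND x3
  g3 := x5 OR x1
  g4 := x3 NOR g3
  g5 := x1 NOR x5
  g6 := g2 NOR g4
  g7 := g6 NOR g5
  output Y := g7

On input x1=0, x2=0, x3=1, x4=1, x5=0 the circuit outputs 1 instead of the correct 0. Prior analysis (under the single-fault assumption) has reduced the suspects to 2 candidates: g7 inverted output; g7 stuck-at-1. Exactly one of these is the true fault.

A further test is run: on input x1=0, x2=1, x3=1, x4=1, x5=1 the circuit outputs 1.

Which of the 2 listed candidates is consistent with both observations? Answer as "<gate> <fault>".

g7 stuck-at-1

Evaluate each candidate on input x1=0, x2=1, x3=1, x4=1, x5=1:
  g7 inverted output: g1=1, g2=1, g3=1, g4=0, g5=0, g6=0, g7=0 [inverted output] → 0 — eliminated
  g7 stuck-at-1: g1=1, g2=1, g3=1, g4=0, g5=0, g6=0, g7=1 [stuck-at-1] → 1 — matches
Only g7 stuck-at-1 reproduces the observed 1.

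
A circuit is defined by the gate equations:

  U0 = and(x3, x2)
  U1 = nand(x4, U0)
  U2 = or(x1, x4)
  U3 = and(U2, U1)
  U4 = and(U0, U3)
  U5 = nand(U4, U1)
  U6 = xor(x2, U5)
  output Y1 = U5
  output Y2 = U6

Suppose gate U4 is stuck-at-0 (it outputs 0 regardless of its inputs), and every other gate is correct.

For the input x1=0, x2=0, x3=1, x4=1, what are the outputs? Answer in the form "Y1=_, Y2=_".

Propagate with U4 forced: U0=0, U1=1, U2=1, U3=1, U4=0 [stuck-at-0], U5=1, U6=1.
So the outputs are Y1=1, Y2=1. (Same as the fault-free value — the fault is masked on this input.)

Y1=1, Y2=1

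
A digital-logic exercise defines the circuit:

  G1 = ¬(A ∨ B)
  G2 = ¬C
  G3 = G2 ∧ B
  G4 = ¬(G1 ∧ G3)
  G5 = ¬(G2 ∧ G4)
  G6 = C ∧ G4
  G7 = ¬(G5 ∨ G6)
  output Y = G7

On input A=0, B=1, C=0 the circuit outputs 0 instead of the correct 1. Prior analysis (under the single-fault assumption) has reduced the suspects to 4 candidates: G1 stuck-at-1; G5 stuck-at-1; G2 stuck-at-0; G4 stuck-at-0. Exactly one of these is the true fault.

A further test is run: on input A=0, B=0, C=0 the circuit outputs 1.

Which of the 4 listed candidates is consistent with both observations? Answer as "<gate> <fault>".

G1 stuck-at-1

Evaluate each candidate on input A=0, B=0, C=0:
  G1 stuck-at-1: G1=1 [stuck-at-1], G2=1, G3=0, G4=1, G5=0, G6=0, G7=1 → 1 — matches
  G5 stuck-at-1: G1=1, G2=1, G3=0, G4=1, G5=1 [stuck-at-1], G6=0, G7=0 → 0 — eliminated
  G2 stuck-at-0: G1=1, G2=0 [stuck-at-0], G3=0, G4=1, G5=1, G6=0, G7=0 → 0 — eliminated
  G4 stuck-at-0: G1=1, G2=1, G3=0, G4=0 [stuck-at-0], G5=1, G6=0, G7=0 → 0 — eliminated
Only G1 stuck-at-1 reproduces the observed 1.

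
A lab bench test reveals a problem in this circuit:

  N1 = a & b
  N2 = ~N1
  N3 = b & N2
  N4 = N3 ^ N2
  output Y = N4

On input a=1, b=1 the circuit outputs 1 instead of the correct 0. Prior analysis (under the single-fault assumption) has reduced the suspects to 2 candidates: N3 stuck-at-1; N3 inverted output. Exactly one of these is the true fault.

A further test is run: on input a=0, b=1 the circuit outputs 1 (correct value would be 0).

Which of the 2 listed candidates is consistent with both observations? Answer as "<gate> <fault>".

Evaluate each candidate on input a=0, b=1:
  N3 stuck-at-1: N1=0, N2=1, N3=1 [stuck-at-1], N4=0 → 0 — eliminated
  N3 inverted output: N1=0, N2=1, N3=0 [inverted output], N4=1 → 1 — matches
Only N3 inverted output reproduces the observed 1.

N3 inverted output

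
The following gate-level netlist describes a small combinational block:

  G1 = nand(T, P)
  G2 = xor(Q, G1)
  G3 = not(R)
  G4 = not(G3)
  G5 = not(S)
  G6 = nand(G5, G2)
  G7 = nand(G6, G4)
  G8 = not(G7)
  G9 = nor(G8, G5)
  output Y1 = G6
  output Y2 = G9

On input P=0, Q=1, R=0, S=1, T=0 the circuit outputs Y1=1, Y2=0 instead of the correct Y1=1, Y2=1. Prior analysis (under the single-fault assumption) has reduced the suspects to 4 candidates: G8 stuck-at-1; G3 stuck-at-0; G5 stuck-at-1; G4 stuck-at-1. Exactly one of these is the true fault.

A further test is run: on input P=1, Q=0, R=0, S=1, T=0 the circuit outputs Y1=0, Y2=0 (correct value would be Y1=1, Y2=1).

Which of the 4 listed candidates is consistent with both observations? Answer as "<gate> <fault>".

Evaluate each candidate on input P=1, Q=0, R=0, S=1, T=0:
  G8 stuck-at-1: G1=1, G2=1, G3=1, G4=0, G5=0, G6=1, G7=1, G8=1 [stuck-at-1], G9=0 → Y1=1, Y2=0 — eliminated
  G3 stuck-at-0: G1=1, G2=1, G3=0 [stuck-at-0], G4=1, G5=0, G6=1, G7=0, G8=1, G9=0 → Y1=1, Y2=0 — eliminated
  G5 stuck-at-1: G1=1, G2=1, G3=1, G4=0, G5=1 [stuck-at-1], G6=0, G7=1, G8=0, G9=0 → Y1=0, Y2=0 — matches
  G4 stuck-at-1: G1=1, G2=1, G3=1, G4=1 [stuck-at-1], G5=0, G6=1, G7=0, G8=1, G9=0 → Y1=1, Y2=0 — eliminated
Only G5 stuck-at-1 reproduces the observed Y1=0, Y2=0.

G5 stuck-at-1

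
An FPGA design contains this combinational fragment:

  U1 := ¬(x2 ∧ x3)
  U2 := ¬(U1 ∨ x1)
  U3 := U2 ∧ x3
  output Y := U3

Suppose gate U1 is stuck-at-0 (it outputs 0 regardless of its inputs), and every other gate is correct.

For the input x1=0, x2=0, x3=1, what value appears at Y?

1

Propagate with U1 forced: U1=0 [stuck-at-0], U2=1, U3=1.
So Y = 1. (Without the fault it would be 0.)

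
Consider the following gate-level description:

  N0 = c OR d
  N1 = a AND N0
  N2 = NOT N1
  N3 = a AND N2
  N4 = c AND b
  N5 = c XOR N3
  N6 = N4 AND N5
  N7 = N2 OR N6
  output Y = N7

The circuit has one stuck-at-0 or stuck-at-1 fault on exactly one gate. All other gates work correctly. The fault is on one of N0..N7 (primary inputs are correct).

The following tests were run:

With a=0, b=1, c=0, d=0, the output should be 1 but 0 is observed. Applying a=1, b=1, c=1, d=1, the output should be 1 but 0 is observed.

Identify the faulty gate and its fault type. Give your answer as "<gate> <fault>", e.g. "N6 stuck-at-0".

Fault-free values for test 1 (a=0, b=1, c=0, d=0): N0=0, N1=0, N2=1, N3=0, N4=0, N5=0, N6=0, N7=1, giving Y=1. Observed 0.
Test 1: faults giving observed 0 are {N1 stuck-at-1, N2 stuck-at-0, N7 stuck-at-0}.
Test 2 (a=1, b=1, c=1, d=1): fault-free N0=1, N1=1, N2=0, N3=0, N4=1, N5=1, N6=1, N7=1 → 1; observed 0. Eliminates N1 stuck-at-1, N2 stuck-at-0.
Only N7 stuck-at-0 is consistent with every test.

N7 stuck-at-0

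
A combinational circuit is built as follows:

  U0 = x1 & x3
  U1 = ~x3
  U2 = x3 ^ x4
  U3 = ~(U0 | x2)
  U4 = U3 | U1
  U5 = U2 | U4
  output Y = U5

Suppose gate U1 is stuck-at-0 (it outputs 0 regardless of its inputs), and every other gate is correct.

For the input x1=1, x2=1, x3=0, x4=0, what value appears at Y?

0

Propagate with U1 forced: U0=0, U1=0 [stuck-at-0], U2=0, U3=0, U4=0, U5=0.
So Y = 0. (Without the fault it would be 1.)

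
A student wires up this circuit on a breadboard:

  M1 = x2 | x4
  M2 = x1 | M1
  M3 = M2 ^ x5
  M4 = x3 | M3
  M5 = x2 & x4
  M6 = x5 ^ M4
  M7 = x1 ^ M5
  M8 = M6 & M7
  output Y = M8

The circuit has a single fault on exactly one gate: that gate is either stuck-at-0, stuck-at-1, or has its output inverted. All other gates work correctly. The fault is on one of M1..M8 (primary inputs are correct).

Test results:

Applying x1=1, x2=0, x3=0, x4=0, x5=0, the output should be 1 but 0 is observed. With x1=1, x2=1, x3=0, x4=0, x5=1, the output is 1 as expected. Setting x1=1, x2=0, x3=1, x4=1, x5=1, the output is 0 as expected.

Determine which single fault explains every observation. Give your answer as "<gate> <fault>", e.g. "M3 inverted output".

M3 stuck-at-0

Fault-free values for test 1 (x1=1, x2=0, x3=0, x4=0, x5=0): M1=0, M2=1, M3=1, M4=1, M5=0, M6=1, M7=1, M8=1, giving Y=1. Observed 0.
Test 1: faults giving observed 0 are {M2 stuck-at-0, M2 inverted output, M3 stuck-at-0, M3 inverted output, M4 stuck-at-0, M4 inverted output, M5 stuck-at-1, M5 inverted output, M6 stuck-at-0, M6 inverted output, M7 stuck-at-0, M7 inverted output, M8 stuck-at-0, M8 inverted output}.
Test 2 (x1=1, x2=1, x3=0, x4=0, x5=1): fault-free M1=1, M2=1, M3=0, M4=0, M5=0, M6=1, M7=1, M8=1 → 1; observed 1. Eliminates M2 stuck-at-0, M2 inverted output, M3 inverted output, M4 inverted output, M5 stuck-at-1, M5 inverted output, M6 stuck-at-0, M6 inverted output, M7 stuck-at-0, M7 inverted output, M8 stuck-at-0, M8 inverted output.
Test 3 (x1=1, x2=0, x3=1, x4=1, x5=1): fault-free M1=1, M2=1, M3=0, M4=1, M5=0, M6=0, M7=1, M8=0 → 0; observed 0. Eliminates M4 stuck-at-0.
Only M3 stuck-at-0 is consistent with every test.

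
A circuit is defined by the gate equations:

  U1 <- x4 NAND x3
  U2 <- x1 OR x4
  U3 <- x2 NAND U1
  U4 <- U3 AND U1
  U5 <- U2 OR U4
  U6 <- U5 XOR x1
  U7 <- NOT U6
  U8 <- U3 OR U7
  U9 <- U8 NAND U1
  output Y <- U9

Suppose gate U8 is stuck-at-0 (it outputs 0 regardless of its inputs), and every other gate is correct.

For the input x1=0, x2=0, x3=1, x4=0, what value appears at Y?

Propagate with U8 forced: U1=1, U2=0, U3=1, U4=1, U5=1, U6=1, U7=0, U8=0 [stuck-at-0], U9=1.
So Y = 1. (Without the fault it would be 0.)

1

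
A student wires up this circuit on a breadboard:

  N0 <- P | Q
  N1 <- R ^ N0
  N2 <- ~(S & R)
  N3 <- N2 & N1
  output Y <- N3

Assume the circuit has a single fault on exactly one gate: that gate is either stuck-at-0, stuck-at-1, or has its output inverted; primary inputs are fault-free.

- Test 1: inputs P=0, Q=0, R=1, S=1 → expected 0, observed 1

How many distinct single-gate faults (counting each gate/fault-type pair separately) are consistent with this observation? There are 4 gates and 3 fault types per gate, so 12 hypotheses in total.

Fault-free: N0=0, N1=1, N2=0, N3=0 → 0. Observed 1.
  N0 stuck-at-0: output 0 ✗
  N0 stuck-at-1: output 0 ✗
  N0 inverted output: output 0 ✗
  N1 stuck-at-0: output 0 ✗
  N1 stuck-at-1: output 0 ✗
  N1 inverted output: output 0 ✗
  N2 stuck-at-0: output 0 ✗
  N2 stuck-at-1: output 1 ✓
  N2 inverted output: output 1 ✓
  N3 stuck-at-0: output 0 ✗
  N3 stuck-at-1: output 1 ✓
  N3 inverted output: output 1 ✓
Consistent faults: {N2 stuck-at-1, N2 inverted output, N3 stuck-at-1, N3 inverted output} — 4 in all.

4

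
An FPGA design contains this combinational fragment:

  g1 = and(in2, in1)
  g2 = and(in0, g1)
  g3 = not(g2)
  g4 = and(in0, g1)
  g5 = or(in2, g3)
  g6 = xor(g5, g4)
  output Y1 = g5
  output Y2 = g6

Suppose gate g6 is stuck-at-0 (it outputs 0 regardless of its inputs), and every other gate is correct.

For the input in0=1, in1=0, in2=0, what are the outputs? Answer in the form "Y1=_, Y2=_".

Propagate with g6 forced: g1=0, g2=0, g3=1, g4=0, g5=1, g6=0 [stuck-at-0].
So the outputs are Y1=1, Y2=0. (Without the fault they would be Y1=1, Y2=1.)

Y1=1, Y2=0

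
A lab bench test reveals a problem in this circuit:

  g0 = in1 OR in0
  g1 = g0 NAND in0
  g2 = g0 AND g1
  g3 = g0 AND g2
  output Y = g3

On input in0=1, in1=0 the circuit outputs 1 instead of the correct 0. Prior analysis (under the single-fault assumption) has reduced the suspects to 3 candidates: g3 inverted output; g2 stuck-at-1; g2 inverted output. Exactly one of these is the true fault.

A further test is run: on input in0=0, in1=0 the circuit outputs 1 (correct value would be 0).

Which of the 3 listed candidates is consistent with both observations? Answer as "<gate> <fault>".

Evaluate each candidate on input in0=0, in1=0:
  g3 inverted output: g0=0, g1=1, g2=0, g3=1 [inverted output] → 1 — matches
  g2 stuck-at-1: g0=0, g1=1, g2=1 [stuck-at-1], g3=0 → 0 — eliminated
  g2 inverted output: g0=0, g1=1, g2=1 [inverted output], g3=0 → 0 — eliminated
Only g3 inverted output reproduces the observed 1.

g3 inverted output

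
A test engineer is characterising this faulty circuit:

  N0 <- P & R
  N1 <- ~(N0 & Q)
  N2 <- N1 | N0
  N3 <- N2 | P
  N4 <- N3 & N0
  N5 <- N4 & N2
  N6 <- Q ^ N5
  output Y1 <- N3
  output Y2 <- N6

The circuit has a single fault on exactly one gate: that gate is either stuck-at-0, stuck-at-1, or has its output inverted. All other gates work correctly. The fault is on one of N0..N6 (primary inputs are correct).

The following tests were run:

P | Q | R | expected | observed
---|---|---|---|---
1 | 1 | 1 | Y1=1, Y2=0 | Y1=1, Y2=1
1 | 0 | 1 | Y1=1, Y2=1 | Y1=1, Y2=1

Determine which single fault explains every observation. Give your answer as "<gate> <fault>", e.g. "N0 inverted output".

N6 stuck-at-1

Fault-free values for test 1 (P=1, Q=1, R=1): N0=1, N1=0, N2=1, N3=1, N4=1, N5=1, N6=0, giving Y1=1, Y2=0. Observed Y1=1, Y2=1.
Test 1: faults giving observed Y1=1, Y2=1 are {N0 stuck-at-0, N0 inverted output, N2 stuck-at-0, N2 inverted output, N4 stuck-at-0, N4 inverted output, N5 stuck-at-0, N5 inverted output, N6 stuck-at-1, N6 inverted output}.
Test 2 (P=1, Q=0, R=1): fault-free N0=1, N1=1, N2=1, N3=1, N4=1, N5=1, N6=1 → Y1=1, Y2=1; observed Y1=1, Y2=1. Eliminates N0 stuck-at-0, N0 inverted output, N2 stuck-at-0, N2 inverted output, N4 stuck-at-0, N4 inverted output, N5 stuck-at-0, N5 inverted output, N6 inverted output.
Only N6 stuck-at-1 is consistent with every test.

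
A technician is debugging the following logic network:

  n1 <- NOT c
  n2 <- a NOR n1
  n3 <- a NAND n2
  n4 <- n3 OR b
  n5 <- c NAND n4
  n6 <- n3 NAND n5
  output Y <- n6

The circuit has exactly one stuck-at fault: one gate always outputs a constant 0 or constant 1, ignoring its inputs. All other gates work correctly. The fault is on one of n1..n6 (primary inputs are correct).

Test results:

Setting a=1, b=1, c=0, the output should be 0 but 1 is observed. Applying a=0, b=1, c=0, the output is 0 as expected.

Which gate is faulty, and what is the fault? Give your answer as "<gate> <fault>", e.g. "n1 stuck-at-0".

Fault-free values for test 1 (a=1, b=1, c=0): n1=1, n2=0, n3=1, n4=1, n5=1, n6=0, giving Y=0. Observed 1.
Test 1: faults giving observed 1 are {n2 stuck-at-1, n3 stuck-at-0, n5 stuck-at-0, n6 stuck-at-1}.
Test 2 (a=0, b=1, c=0): fault-free n1=1, n2=0, n3=1, n4=1, n5=1, n6=0 → 0; observed 0. Eliminates n3 stuck-at-0, n5 stuck-at-0, n6 stuck-at-1.
Only n2 stuck-at-1 is consistent with every test.

n2 stuck-at-1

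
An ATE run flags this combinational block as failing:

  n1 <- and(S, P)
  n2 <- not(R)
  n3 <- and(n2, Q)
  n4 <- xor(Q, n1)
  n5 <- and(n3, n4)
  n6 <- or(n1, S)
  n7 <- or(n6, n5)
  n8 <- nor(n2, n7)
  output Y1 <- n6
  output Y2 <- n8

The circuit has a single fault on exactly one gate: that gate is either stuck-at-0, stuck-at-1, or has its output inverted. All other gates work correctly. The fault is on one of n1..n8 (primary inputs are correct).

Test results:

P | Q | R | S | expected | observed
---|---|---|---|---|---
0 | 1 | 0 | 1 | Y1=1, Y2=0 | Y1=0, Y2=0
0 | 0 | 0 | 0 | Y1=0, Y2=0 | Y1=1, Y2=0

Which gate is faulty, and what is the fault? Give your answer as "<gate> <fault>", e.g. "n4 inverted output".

Fault-free values for test 1 (P=0, Q=1, R=0, S=1): n1=0, n2=1, n3=1, n4=1, n5=1, n6=1, n7=1, n8=0, giving Y1=1, Y2=0. Observed Y1=0, Y2=0.
Test 1: faults giving observed Y1=0, Y2=0 are {n6 stuck-at-0, n6 inverted output}.
Test 2 (P=0, Q=0, R=0, S=0): fault-free n1=0, n2=1, n3=0, n4=0, n5=0, n6=0, n7=0, n8=0 → Y1=0, Y2=0; observed Y1=1, Y2=0. Eliminates n6 stuck-at-0.
Only n6 inverted output is consistent with every test.

n6 inverted output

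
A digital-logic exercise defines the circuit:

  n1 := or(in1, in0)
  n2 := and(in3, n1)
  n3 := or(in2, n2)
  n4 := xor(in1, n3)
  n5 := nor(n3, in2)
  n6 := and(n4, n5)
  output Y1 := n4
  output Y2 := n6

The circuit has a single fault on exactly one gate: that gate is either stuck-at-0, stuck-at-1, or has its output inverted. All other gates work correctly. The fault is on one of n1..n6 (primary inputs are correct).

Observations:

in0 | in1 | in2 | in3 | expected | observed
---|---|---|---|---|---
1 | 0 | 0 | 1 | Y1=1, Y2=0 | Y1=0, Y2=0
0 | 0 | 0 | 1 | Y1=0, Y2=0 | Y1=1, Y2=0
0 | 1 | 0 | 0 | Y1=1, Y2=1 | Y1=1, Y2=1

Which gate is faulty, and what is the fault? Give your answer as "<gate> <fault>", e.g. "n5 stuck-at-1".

Fault-free values for test 1 (in0=1, in1=0, in2=0, in3=1): n1=1, n2=1, n3=1, n4=1, n5=0, n6=0, giving Y1=1, Y2=0. Observed Y1=0, Y2=0.
Test 1: faults giving observed Y1=0, Y2=0 are {n1 stuck-at-0, n1 inverted output, n2 stuck-at-0, n2 inverted output, n3 stuck-at-0, n3 inverted output, n4 stuck-at-0, n4 inverted output}.
Test 2 (in0=0, in1=0, in2=0, in3=1): fault-free n1=0, n2=0, n3=0, n4=0, n5=1, n6=0 → Y1=0, Y2=0; observed Y1=1, Y2=0. Eliminates n1 stuck-at-0, n2 stuck-at-0, n3 stuck-at-0, n4 stuck-at-0, n4 inverted output.
Test 3 (in0=0, in1=1, in2=0, in3=0): fault-free n1=1, n2=0, n3=0, n4=1, n5=1, n6=1 → Y1=1, Y2=1; observed Y1=1, Y2=1. Eliminates n2 inverted output, n3 inverted output.
Only n1 inverted output is consistent with every test.

n1 inverted output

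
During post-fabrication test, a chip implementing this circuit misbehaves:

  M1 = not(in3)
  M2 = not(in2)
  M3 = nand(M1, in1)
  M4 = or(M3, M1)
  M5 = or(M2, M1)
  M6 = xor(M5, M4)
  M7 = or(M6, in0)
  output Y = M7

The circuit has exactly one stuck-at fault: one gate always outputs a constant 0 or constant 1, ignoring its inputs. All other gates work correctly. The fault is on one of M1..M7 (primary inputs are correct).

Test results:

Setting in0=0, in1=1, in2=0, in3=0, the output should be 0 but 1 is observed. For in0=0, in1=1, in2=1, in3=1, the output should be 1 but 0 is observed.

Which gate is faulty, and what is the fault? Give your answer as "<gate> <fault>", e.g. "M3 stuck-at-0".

M4 stuck-at-0

Fault-free values for test 1 (in0=0, in1=1, in2=0, in3=0): M1=1, M2=1, M3=0, M4=1, M5=1, M6=0, M7=0, giving Y=0. Observed 1.
Test 1: faults giving observed 1 are {M4 stuck-at-0, M5 stuck-at-0, M6 stuck-at-1, M7 stuck-at-1}.
Test 2 (in0=0, in1=1, in2=1, in3=1): fault-free M1=0, M2=0, M3=1, M4=1, M5=0, M6=1, M7=1 → 1; observed 0. Eliminates M5 stuck-at-0, M6 stuck-at-1, M7 stuck-at-1.
Only M4 stuck-at-0 is consistent with every test.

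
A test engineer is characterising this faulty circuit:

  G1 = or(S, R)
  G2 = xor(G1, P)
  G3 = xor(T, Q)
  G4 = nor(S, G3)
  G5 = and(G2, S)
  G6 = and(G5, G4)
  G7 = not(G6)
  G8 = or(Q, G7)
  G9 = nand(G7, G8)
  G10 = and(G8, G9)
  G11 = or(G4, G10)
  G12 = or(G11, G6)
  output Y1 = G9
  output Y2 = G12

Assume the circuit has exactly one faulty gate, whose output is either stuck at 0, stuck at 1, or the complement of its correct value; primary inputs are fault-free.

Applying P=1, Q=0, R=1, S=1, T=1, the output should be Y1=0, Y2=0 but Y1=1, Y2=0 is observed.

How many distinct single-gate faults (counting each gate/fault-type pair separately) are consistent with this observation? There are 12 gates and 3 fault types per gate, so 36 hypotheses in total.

Fault-free: G1=1, G2=0, G3=1, G4=0, G5=0, G6=0, G7=1, G8=1, G9=0, G10=0, G11=0, G12=0 → Y1=0, Y2=0. Observed Y1=1, Y2=0.
  G1: none of the 3 fault types match ✗
  G2: none of the 3 fault types match ✗
  G3: none of the 3 fault types match ✗
  G4: none of the 3 fault types match ✗
  G5: none of the 3 fault types match ✗
  G6: none of the 3 fault types match ✗
  G7: stuck-at-0, inverted output ✓; others ✗
  G8: stuck-at-0, inverted output ✓; others ✗
  G9: none of the 3 fault types match ✗
  G10: none of the 3 fault types match ✗
  G11: none of the 3 fault types match ✗
  G12: none of the 3 fault types match ✗
Consistent faults: {G7 stuck-at-0, G7 inverted output, G8 stuck-at-0, G8 inverted output} — 4 in all.

4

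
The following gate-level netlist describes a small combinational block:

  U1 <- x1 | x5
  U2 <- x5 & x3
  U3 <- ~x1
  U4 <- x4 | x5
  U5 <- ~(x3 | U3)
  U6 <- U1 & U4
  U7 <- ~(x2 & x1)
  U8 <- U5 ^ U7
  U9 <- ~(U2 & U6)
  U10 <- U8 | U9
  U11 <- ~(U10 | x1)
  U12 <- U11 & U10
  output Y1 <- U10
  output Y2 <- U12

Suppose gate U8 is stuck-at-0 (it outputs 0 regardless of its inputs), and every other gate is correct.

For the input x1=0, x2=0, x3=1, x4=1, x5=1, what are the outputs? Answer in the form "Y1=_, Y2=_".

Y1=0, Y2=0

Propagate with U8 forced: U1=1, U2=1, U3=1, U4=1, U5=0, U6=1, U7=1, U8=0 [stuck-at-0], U9=0, U10=0, U11=1, U12=0.
So the outputs are Y1=0, Y2=0. (Without the fault they would be Y1=1, Y2=0.)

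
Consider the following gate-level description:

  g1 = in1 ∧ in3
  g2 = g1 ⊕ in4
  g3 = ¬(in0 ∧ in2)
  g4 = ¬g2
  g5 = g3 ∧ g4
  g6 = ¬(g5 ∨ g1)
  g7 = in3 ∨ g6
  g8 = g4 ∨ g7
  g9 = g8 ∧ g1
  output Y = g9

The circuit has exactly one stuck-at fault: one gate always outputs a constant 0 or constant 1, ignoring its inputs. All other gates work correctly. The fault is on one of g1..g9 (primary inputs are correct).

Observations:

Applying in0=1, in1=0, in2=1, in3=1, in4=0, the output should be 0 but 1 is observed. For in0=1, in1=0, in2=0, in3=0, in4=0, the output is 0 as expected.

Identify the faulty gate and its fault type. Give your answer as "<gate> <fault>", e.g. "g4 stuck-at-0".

Fault-free values for test 1 (in0=1, in1=0, in2=1, in3=1, in4=0): g1=0, g2=0, g3=0, g4=1, g5=0, g6=1, g7=1, g8=1, g9=0, giving Y=0. Observed 1.
Test 1: faults giving observed 1 are {g1 stuck-at-1, g9 stuck-at-1}.
Test 2 (in0=1, in1=0, in2=0, in3=0, in4=0): fault-free g1=0, g2=0, g3=1, g4=1, g5=1, g6=0, g7=0, g8=1, g9=0 → 0; observed 0. Eliminates g9 stuck-at-1.
Only g1 stuck-at-1 is consistent with every test.

g1 stuck-at-1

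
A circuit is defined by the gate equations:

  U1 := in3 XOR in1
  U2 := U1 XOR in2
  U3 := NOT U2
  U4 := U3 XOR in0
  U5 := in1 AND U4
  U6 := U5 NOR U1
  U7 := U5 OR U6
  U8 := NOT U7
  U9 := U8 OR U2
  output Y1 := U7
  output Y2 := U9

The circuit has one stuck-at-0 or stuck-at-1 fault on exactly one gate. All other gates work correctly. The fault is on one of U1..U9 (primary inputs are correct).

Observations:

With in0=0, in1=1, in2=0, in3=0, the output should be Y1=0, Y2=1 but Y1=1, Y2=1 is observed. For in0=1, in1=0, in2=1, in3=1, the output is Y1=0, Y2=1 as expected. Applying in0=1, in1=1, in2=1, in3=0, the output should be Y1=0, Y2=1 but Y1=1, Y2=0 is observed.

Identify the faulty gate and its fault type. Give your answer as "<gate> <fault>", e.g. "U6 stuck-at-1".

Fault-free values for test 1 (in0=0, in1=1, in2=0, in3=0): U1=1, U2=1, U3=0, U4=0, U5=0, U6=0, U7=0, U8=1, U9=1, giving Y1=0, Y2=1. Observed Y1=1, Y2=1.
Test 1: faults giving observed Y1=1, Y2=1 are {U3 stuck-at-1, U4 stuck-at-1, U5 stuck-at-1, U6 stuck-at-1, U7 stuck-at-1}.
Test 2 (in0=1, in1=0, in2=1, in3=1): fault-free U1=1, U2=0, U3=1, U4=0, U5=0, U6=0, U7=0, U8=1, U9=1 → Y1=0, Y2=1; observed Y1=0, Y2=1. Eliminates U5 stuck-at-1, U6 stuck-at-1, U7 stuck-at-1.
Test 3 (in0=1, in1=1, in2=1, in3=0): fault-free U1=1, U2=0, U3=1, U4=0, U5=0, U6=0, U7=0, U8=1, U9=1 → Y1=0, Y2=1; observed Y1=1, Y2=0. Eliminates U3 stuck-at-1.
Only U4 stuck-at-1 is consistent with every test.

U4 stuck-at-1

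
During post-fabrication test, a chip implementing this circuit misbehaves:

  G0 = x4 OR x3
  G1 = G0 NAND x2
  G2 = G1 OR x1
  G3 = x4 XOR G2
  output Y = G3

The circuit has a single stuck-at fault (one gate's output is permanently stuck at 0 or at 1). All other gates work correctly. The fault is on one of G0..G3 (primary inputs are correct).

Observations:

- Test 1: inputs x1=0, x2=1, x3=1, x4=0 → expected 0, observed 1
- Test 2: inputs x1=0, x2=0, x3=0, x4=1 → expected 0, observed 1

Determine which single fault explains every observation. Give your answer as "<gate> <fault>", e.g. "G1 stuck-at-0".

Fault-free values for test 1 (x1=0, x2=1, x3=1, x4=0): G0=1, G1=0, G2=0, G3=0, giving Y=0. Observed 1.
Test 1: faults giving observed 1 are {G0 stuck-at-0, G1 stuck-at-1, G2 stuck-at-1, G3 stuck-at-1}.
Test 2 (x1=0, x2=0, x3=0, x4=1): fault-free G0=1, G1=1, G2=1, G3=0 → 0; observed 1. Eliminates G0 stuck-at-0, G1 stuck-at-1, G2 stuck-at-1.
Only G3 stuck-at-1 is consistent with every test.

G3 stuck-at-1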